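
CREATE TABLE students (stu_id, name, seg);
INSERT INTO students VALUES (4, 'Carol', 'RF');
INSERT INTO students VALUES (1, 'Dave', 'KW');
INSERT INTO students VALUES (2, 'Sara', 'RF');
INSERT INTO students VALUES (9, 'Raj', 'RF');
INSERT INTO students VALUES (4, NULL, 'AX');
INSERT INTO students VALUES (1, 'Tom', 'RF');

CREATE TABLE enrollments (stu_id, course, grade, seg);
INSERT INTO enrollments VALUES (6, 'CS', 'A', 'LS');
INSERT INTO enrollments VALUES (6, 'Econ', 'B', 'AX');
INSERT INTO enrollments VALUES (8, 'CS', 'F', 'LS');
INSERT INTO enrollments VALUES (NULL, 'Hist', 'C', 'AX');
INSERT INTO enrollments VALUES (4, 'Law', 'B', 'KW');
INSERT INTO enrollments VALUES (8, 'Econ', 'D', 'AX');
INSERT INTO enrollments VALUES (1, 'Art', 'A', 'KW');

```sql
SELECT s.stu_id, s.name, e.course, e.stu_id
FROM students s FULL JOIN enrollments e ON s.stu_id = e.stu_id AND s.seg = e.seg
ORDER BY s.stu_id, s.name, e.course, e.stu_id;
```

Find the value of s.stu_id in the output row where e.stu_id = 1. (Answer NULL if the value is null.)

FULL OUTER JOIN keeps every row from both sides; unmatched rows get NULL for the other side's columns.
Matching on s.stu_id = e.stu_id AND s.seg = e.seg. A NULL in a compared column never satisfies the condition.
- s[0] stu_id=4, seg=RF → no match; kept with NULLs on the e side.
- s[1] stu_id=1, seg=KW → 1 match(es) in e → 1 row(s).
- s[2] stu_id=2, seg=RF → no match; kept with NULLs on the e side.
- s[3] stu_id=9, seg=RF → no match; kept with NULLs on the e side.
- s[4] stu_id=4, seg=AX → no match; kept with NULLs on the e side.
- s[5] stu_id=1, seg=RF → no match; kept with NULLs on the e side.
- 6 row(s) from e found no s partner → padded with NULL.

1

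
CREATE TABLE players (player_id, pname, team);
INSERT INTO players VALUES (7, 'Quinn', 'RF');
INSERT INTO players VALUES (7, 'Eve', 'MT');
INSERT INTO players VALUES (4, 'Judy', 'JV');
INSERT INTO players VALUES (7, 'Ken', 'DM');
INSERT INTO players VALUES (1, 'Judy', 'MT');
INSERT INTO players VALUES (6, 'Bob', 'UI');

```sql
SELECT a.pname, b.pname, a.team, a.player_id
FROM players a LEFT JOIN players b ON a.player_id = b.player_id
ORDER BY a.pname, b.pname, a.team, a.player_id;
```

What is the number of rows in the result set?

LEFT JOIN keeps every row from `players a`; unmatched rows get NULL for `players b`'s columns.
Matching on a.player_id = b.player_id.
- a[0] player_id=7 → 3 match(es) in b → 3 row(s).
- a[1] player_id=7 → 3 match(es) in b → 3 row(s).
- a[2] player_id=4 → 1 match(es) in b → 1 row(s).
- a[3] player_id=7 → 3 match(es) in b → 3 row(s).
- a[4] player_id=1 → 1 match(es) in b → 1 row(s).
- a[5] player_id=6 → 1 match(es) in b → 1 row(s).
Total: 12 rows.

12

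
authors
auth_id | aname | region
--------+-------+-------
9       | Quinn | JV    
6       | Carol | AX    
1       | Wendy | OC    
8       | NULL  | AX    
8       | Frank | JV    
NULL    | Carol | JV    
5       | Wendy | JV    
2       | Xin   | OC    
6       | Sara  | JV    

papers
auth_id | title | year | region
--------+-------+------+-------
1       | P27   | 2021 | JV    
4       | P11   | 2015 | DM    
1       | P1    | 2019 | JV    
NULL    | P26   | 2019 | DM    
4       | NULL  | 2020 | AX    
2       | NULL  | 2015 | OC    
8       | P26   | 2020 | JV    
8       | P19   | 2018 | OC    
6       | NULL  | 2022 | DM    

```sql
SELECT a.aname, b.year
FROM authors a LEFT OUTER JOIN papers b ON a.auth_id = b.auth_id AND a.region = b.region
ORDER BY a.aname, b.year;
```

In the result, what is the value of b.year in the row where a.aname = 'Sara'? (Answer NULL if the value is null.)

LEFT JOIN keeps every row from `authors`; unmatched rows get NULL for `papers`'s columns.
Matching on a.auth_id = b.auth_id AND a.region = b.region. A NULL in a compared column never satisfies the condition.
- a row (auth_id=9, region=JV): no match → kept, b columns NULL.
- a row (auth_id=6, region=AX): no match → kept, b columns NULL.
- a row (auth_id=1, region=OC): no match → kept, b columns NULL.
- a row (auth_id=8, region=AX): no match → kept, b columns NULL.
- a row (auth_id=8, region=JV): matches 1 b row(s) → 1 output row(s).
- a row (auth_id=NULL, region=JV): no match → kept, b columns NULL.
- a row (auth_id=5, region=JV): no match → kept, b columns NULL.
- a row (auth_id=2, region=OC): matches 1 b row(s) → 1 output row(s).
- a row (auth_id=6, region=JV): no match → kept, b columns NULL.

NULL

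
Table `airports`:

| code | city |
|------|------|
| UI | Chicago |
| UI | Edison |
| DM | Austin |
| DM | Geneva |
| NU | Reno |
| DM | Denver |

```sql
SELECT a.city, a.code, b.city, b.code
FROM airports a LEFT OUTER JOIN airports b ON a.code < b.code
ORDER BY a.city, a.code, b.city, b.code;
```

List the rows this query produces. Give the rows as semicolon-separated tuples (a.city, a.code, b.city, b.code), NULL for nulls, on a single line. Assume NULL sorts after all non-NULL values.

(Austin, DM, Chicago, UI); (Austin, DM, Edison, UI); (Austin, DM, Reno, NU); (Chicago, UI, NULL, NULL); (Denver, DM, Chicago, UI); (Denver, DM, Edison, UI); (Denver, DM, Reno, NU); (Edison, UI, NULL, NULL); (Geneva, DM, Chicago, UI); (Geneva, DM, Edison, UI); (Geneva, DM, Reno, NU); (Reno, NU, Chicago, UI); (Reno, NU, Edison, UI)

LEFT JOIN keeps every row from `airports a`; unmatched rows get NULL for `airports b`'s columns.
Matching on a.code < b.code.
- a row (code=UI): no match → kept, b columns NULL.
- a row (code=UI): no match → kept, b columns NULL.
- a row (code=DM): matches 3 b row(s) → 3 output row(s).
- a row (code=DM): matches 3 b row(s) → 3 output row(s).
- a row (code=NU): matches 2 b row(s) → 2 output row(s).
- a row (code=DM): matches 3 b row(s) → 3 output row(s).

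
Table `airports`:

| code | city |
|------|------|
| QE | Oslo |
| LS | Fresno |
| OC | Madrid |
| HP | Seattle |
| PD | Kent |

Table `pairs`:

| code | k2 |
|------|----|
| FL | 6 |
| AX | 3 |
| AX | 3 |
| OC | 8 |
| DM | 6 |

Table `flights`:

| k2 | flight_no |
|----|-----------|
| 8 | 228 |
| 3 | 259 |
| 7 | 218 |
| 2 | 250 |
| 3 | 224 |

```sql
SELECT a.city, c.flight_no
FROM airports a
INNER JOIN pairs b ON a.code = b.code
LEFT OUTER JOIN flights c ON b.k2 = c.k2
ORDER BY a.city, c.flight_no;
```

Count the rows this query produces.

1

Step 1 — a INNER JOIN b on code → 1 row(s).
Then LEFT JOIN `flights c` on k2: each of those 1 rows is kept; rows whose b.k2 has no match in c get NULL for c's columns.
Result: 1 row(s).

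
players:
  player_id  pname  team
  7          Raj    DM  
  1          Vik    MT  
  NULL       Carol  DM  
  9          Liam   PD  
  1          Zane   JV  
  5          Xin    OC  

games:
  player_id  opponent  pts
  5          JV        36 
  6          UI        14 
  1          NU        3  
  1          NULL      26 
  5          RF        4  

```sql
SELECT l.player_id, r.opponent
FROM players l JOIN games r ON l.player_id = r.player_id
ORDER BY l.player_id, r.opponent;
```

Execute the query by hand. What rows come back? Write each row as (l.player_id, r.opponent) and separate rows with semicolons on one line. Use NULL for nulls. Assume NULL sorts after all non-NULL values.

INNER JOIN keeps only pairs where the ON condition holds.
Matching on l.player_id = r.player_id. A NULL in a compared column never satisfies the condition.
Matched pairs: 6.

(1, NU); (1, NU); (1, NULL); (1, NULL); (5, JV); (5, RF)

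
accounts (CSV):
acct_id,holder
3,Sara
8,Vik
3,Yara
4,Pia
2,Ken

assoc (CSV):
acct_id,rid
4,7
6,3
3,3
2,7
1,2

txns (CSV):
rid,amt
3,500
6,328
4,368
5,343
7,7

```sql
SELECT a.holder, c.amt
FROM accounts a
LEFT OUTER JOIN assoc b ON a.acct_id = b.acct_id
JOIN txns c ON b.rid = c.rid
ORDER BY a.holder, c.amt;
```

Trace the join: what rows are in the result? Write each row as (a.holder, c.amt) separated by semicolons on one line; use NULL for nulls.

(Ken, 7); (Pia, 7); (Sara, 500); (Yara, 500)

Step 1 — a LEFT JOIN b on acct_id → 5 row(s).
Then INNER JOIN `txns c` on rid: keep only rows whose b.rid appears in c.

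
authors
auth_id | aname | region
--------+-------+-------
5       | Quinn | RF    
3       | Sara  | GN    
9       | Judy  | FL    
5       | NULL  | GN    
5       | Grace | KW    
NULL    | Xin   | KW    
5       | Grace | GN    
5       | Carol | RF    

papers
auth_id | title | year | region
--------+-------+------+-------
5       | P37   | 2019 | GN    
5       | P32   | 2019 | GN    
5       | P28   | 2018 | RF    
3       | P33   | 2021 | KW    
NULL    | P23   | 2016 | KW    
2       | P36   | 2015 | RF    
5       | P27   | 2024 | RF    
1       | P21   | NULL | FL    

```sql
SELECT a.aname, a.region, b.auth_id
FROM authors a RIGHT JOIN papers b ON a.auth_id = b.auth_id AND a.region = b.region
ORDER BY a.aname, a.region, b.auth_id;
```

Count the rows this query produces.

RIGHT JOIN keeps every row from `papers`; unmatched rows get NULL for `authors`'s columns.
Matching on a.auth_id = b.auth_id AND a.region = b.region. A NULL in a compared column never satisfies the condition.
- auth_id=5, region=RF: 2 matching b row(s), so 2 row(s) emitted.
- auth_id=3, region=GN: no matching b row.
- auth_id=9, region=FL: no matching b row.
- auth_id=5, region=GN: 2 matching b row(s), so 2 row(s) emitted.
- auth_id=5, region=KW: no matching b row.
- auth_id=NULL, region=KW: no matching b row.
- auth_id=5, region=GN: 2 matching b row(s), so 2 row(s) emitted.
- auth_id=5, region=RF: 2 matching b row(s), so 2 row(s) emitted.
- 4 row(s) from b found no a partner → padded with NULL.
Total: 8 matched + 4 padded = 12 rows.

12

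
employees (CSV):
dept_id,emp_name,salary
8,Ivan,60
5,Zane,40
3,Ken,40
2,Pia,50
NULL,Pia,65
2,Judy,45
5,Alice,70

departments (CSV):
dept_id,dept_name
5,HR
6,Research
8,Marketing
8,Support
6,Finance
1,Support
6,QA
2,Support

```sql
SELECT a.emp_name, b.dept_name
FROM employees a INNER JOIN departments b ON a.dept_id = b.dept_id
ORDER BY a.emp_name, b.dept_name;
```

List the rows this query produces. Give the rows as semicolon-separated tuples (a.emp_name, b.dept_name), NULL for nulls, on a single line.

INNER JOIN keeps only pairs where the ON condition holds.
Matching on a.dept_id = b.dept_id. A NULL in a compared column never satisfies the condition.
- dept_id=8: 2 matching b row(s), so 2 row(s) emitted.
- dept_id=5: 1 matching b row(s), so 1 row(s) emitted.
- dept_id=3: no matching b row, dropped.
- dept_id=2: 1 matching b row(s), so 1 row(s) emitted.
- dept_id=NULL: no matching b row, dropped.
- dept_id=2: 1 matching b row(s), so 1 row(s) emitted.
- dept_id=5: 1 matching b row(s), so 1 row(s) emitted.
After projecting and ordering:
a.emp_name | b.dept_name
Alice | HR
Ivan | Marketing
Ivan | Support
Judy | Support
Pia | Support
Zane | HR

(Alice, HR); (Ivan, Marketing); (Ivan, Support); (Judy, Support); (Pia, Support); (Zane, HR)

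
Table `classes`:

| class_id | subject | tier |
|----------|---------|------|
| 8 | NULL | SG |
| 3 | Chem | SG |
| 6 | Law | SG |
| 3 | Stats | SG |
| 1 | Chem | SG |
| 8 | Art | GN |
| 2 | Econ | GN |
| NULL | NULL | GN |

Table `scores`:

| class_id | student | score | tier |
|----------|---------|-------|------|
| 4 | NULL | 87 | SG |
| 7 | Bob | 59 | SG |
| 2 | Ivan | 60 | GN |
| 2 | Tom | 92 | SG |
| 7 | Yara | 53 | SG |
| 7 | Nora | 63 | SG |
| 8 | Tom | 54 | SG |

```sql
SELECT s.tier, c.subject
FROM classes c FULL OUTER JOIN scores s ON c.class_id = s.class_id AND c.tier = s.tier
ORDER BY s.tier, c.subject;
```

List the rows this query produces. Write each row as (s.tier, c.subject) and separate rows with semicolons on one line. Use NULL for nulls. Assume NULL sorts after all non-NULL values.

FULL OUTER JOIN keeps every row from both sides; unmatched rows get NULL for the other side's columns.
Matching on c.class_id = s.class_id AND c.tier = s.tier. A NULL in a compared column never satisfies the condition.
Matched pairs: 2; unmatched c rows kept: 6; unmatched s rows kept: 5.

(GN, Econ); (SG, NULL); (SG, NULL); (SG, NULL); (SG, NULL); (SG, NULL); (SG, NULL); (NULL, Art); (NULL, Chem); (NULL, Chem); (NULL, Law); (NULL, Stats); (NULL, NULL)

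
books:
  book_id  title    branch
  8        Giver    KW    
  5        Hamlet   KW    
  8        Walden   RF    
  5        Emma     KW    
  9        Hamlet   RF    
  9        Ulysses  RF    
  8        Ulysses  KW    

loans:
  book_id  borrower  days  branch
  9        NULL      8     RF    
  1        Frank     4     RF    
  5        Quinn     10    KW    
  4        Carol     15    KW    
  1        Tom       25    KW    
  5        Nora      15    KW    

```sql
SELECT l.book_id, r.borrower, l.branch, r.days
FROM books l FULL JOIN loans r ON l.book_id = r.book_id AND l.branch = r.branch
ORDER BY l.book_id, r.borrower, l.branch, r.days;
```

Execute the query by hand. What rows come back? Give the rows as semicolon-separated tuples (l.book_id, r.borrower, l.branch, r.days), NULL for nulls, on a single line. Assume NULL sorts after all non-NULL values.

FULL OUTER JOIN keeps every row from both sides; unmatched rows get NULL for the other side's columns.
Matching on l.book_id = r.book_id AND l.branch = r.branch.
Matched pairs: 6; unmatched l rows kept: 3; unmatched r rows kept: 3.

(5, Nora, KW, 15); (5, Nora, KW, 15); (5, Quinn, KW, 10); (5, Quinn, KW, 10); (8, NULL, KW, NULL); (8, NULL, KW, NULL); (8, NULL, RF, NULL); (9, NULL, RF, 8); (9, NULL, RF, 8); (NULL, Carol, NULL, 15); (NULL, Frank, NULL, 4); (NULL, Tom, NULL, 25)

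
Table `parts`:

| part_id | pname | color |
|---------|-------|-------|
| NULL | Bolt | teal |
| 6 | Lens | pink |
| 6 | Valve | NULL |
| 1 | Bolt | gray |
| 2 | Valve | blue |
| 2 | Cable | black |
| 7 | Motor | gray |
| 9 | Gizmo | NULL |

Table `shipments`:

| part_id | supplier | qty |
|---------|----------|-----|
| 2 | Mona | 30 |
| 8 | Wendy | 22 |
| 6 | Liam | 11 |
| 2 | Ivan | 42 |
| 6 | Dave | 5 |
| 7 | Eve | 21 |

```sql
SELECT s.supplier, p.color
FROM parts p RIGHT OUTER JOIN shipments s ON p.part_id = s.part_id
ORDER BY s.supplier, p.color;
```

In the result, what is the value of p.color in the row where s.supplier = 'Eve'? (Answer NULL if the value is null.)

gray

RIGHT JOIN keeps every row from `shipments`; unmatched rows get NULL for `parts`'s columns.
Matching on p.part_id = s.part_id. A NULL in a compared column never satisfies the condition.
- part_id=NULL: no matching s row.
- part_id=6: 2 matching s row(s), so 2 row(s) emitted.
- part_id=6: 2 matching s row(s), so 2 row(s) emitted.
- part_id=1: no matching s row.
- part_id=2: 2 matching s row(s), so 2 row(s) emitted.
- part_id=2: 2 matching s row(s), so 2 row(s) emitted.
- part_id=7: 1 matching s row(s), so 1 row(s) emitted.
- part_id=9: no matching s row.
- 1 s row(s) had no p match → kept, p columns NULL.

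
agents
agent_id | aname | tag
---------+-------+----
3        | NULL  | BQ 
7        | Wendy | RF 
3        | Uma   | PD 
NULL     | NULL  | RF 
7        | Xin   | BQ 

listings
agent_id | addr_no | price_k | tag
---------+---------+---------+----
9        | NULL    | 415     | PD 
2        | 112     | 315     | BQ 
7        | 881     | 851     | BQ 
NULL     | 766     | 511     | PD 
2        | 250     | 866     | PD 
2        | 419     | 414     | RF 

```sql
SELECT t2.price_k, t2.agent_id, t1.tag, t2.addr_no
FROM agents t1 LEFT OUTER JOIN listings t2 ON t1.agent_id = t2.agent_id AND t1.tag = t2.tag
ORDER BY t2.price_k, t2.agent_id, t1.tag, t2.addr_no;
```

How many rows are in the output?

LEFT JOIN keeps every row from `agents`; unmatched rows get NULL for `listings`'s columns.
Matching on t1.agent_id = t2.agent_id AND t1.tag = t2.tag. A NULL in a compared column never satisfies the condition.
- t1[0] agent_id=3, tag=BQ → no match; kept with NULLs on the t2 side.
- t1[1] agent_id=7, tag=RF → no match; kept with NULLs on the t2 side.
- t1[2] agent_id=3, tag=PD → no match; kept with NULLs on the t2 side.
- t1[3] agent_id=NULL, tag=RF → no match; kept with NULLs on the t2 side.
- t1[4] agent_id=7, tag=BQ → 1 match(es) in t2 → 1 row(s).
Total: 1 matched + 4 padded = 5 rows.

5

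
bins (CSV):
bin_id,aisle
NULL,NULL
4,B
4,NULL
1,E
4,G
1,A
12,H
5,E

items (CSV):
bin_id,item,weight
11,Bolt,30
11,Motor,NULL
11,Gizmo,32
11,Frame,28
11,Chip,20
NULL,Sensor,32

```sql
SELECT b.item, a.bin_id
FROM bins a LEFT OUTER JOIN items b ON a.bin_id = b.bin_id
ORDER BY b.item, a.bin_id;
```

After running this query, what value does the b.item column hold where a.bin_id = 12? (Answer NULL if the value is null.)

NULL

LEFT JOIN keeps every row from `bins`; unmatched rows get NULL for `items`'s columns.
Matching on a.bin_id = b.bin_id. A NULL in a compared column never satisfies the condition.
Matched pairs: 0; unmatched a rows kept: 8.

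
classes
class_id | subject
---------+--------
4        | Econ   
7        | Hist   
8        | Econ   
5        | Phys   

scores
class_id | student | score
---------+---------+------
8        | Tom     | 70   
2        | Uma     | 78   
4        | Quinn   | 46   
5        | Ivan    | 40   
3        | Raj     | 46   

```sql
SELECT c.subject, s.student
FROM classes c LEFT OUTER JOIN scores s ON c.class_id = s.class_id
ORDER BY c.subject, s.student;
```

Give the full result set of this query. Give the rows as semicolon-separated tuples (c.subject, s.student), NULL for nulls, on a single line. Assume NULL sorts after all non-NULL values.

LEFT JOIN keeps every row from `classes`; unmatched rows get NULL for `scores`'s columns.
Matching on c.class_id = s.class_id.
Matched pairs: 3; unmatched c rows kept: 1.

(Econ, Quinn); (Econ, Tom); (Hist, NULL); (Phys, Ivan)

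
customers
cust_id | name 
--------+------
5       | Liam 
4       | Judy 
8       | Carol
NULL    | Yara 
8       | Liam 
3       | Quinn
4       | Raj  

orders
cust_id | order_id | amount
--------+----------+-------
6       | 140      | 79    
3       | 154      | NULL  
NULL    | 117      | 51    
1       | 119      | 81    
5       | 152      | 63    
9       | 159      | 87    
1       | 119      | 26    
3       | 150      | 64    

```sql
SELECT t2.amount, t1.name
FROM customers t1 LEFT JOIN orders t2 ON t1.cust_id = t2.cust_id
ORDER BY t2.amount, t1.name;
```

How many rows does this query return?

LEFT JOIN keeps every row from `customers`; unmatched rows get NULL for `orders`'s columns.
Matching on t1.cust_id = t2.cust_id. A NULL in a compared column never satisfies the condition.
Matched pairs: 3; unmatched t1 rows kept: 5.
Total: 3 matched + 5 padded = 8 rows.

8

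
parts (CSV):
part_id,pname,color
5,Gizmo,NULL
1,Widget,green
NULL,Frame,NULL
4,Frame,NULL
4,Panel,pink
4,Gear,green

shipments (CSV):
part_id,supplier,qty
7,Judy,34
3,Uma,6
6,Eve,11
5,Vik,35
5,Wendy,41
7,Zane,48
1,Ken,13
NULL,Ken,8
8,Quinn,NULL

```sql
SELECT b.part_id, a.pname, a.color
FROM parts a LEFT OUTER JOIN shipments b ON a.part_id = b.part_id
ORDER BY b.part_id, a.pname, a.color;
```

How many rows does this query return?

7

LEFT JOIN keeps every row from `parts`; unmatched rows get NULL for `shipments`'s columns.
Matching on a.part_id = b.part_id. A NULL in a compared column never satisfies the condition.
- a (part_id=5) pairs with 2 row(s) of b.
- a (part_id=1) pairs with 1 row(s) of b.
- a (part_id=NULL) has no partner → padded with NULL.
- a (part_id=4) has no partner → padded with NULL.
- a (part_id=4) has no partner → padded with NULL.
- a (part_id=4) has no partner → padded with NULL.
Total: 3 matched + 4 padded = 7 rows.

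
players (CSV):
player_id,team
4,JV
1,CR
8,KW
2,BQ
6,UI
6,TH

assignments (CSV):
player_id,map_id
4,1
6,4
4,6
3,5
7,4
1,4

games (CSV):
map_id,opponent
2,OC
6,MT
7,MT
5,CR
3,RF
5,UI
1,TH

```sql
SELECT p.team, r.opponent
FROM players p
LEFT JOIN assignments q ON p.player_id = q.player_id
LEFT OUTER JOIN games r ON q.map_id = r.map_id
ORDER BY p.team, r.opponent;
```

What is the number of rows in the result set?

Joins associate left-to-right: players LEFT JOIN assignments on player_id gives 7 intermediate row(s).
Then LEFT JOIN `games r` on map_id: each of those 7 rows is kept; rows whose q.map_id has no match in r get NULL for r's columns.
Result: 7 row(s).

7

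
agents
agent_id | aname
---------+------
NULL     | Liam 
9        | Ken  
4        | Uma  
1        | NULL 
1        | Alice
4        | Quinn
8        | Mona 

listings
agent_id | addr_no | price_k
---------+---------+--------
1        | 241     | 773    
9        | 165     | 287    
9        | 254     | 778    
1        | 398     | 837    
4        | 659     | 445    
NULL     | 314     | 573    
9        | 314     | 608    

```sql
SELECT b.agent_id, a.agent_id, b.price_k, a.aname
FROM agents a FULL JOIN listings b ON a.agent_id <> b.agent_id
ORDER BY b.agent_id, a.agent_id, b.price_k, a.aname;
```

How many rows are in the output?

29

FULL OUTER JOIN keeps every row from both sides; unmatched rows get NULL for the other side's columns.
Matching on a.agent_id <> b.agent_id. A NULL in a compared column never satisfies the condition.
- a row (agent_id=NULL): no match → kept, b columns NULL.
- a row (agent_id=9): matches 3 b row(s) → 3 output row(s).
- a row (agent_id=4): matches 5 b row(s) → 5 output row(s).
- a row (agent_id=1): matches 4 b row(s) → 4 output row(s).
- a row (agent_id=1): matches 4 b row(s) → 4 output row(s).
- a row (agent_id=4): matches 5 b row(s) → 5 output row(s).
- a row (agent_id=8): matches 6 b row(s) → 6 output row(s).
- 1 row(s) from b found no a partner → padded with NULL.
Total: 27 matched + 2 padded = 29 rows.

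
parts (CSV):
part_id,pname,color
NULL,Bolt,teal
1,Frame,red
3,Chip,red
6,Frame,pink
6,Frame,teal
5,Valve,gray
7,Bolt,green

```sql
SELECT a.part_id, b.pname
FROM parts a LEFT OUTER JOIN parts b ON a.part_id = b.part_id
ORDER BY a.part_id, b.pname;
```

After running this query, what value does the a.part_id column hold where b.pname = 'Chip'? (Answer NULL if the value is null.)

LEFT JOIN keeps every row from `parts a`; unmatched rows get NULL for `parts b`'s columns.
Matching on a.part_id = b.part_id. A NULL in a compared column never satisfies the condition.
Matched pairs: 8; unmatched a rows kept: 1.

3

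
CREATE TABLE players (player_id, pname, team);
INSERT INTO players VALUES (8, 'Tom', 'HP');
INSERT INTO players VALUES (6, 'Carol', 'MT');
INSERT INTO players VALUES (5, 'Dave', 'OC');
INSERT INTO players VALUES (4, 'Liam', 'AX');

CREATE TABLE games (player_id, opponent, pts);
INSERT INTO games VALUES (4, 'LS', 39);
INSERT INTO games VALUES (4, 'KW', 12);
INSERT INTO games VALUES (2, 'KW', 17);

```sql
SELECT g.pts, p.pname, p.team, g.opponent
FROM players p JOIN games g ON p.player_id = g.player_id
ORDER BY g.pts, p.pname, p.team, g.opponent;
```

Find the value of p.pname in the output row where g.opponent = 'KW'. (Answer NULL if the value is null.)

Liam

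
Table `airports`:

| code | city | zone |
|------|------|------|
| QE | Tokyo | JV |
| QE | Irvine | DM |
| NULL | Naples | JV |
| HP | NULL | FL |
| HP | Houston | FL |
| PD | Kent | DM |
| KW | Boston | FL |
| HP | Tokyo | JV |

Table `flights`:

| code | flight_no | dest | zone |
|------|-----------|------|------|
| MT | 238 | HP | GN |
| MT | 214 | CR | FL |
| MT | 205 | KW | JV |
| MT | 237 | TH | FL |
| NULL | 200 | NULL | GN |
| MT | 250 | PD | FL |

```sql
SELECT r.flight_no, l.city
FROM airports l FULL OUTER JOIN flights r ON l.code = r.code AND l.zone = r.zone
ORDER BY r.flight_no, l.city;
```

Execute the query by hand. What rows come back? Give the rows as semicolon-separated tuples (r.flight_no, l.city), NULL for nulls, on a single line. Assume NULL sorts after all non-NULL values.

(200, NULL); (205, NULL); (214, NULL); (237, NULL); (238, NULL); (250, NULL); (NULL, Boston); (NULL, Houston); (NULL, Irvine); (NULL, Kent); (NULL, Naples); (NULL, Tokyo); (NULL, Tokyo); (NULL, NULL)

FULL OUTER JOIN keeps every row from both sides; unmatched rows get NULL for the other side's columns.
Matching on l.code = r.code AND l.zone = r.zone. A NULL in a compared column never satisfies the condition.
- l[0] code=QE, zone=JV → no match; kept with NULLs on the r side.
- l[1] code=QE, zone=DM → no match; kept with NULLs on the r side.
- l[2] code=NULL, zone=JV → no match; kept with NULLs on the r side.
- l[3] code=HP, zone=FL → no match; kept with NULLs on the r side.
- l[4] code=HP, zone=FL → no match; kept with NULLs on the r side.
- l[5] code=PD, zone=DM → no match; kept with NULLs on the r side.
- l[6] code=KW, zone=FL → no match; kept with NULLs on the r side.
- l[7] code=HP, zone=JV → no match; kept with NULLs on the r side.
- 6 row(s) from r found no l partner → padded with NULL.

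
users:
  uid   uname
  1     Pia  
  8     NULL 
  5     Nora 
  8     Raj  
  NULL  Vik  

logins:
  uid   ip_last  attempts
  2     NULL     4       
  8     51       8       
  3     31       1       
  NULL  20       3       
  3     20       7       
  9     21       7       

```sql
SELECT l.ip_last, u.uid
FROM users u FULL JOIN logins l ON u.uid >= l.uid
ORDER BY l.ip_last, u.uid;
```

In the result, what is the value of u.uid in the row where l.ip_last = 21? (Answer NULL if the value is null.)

FULL OUTER JOIN keeps every row from both sides; unmatched rows get NULL for the other side's columns.
Matching on u.uid >= l.uid. A NULL in a compared column never satisfies the condition.
- u row (uid=1): no match → kept, l columns NULL.
- u row (uid=8): matches 4 l row(s) → 4 output row(s).
- u row (uid=5): matches 3 l row(s) → 3 output row(s).
- u row (uid=8): matches 4 l row(s) → 4 output row(s).
- u row (uid=NULL): no match → kept, l columns NULL.
- plus 2 unmatched l row(s), each kept with NULL u columns.

NULL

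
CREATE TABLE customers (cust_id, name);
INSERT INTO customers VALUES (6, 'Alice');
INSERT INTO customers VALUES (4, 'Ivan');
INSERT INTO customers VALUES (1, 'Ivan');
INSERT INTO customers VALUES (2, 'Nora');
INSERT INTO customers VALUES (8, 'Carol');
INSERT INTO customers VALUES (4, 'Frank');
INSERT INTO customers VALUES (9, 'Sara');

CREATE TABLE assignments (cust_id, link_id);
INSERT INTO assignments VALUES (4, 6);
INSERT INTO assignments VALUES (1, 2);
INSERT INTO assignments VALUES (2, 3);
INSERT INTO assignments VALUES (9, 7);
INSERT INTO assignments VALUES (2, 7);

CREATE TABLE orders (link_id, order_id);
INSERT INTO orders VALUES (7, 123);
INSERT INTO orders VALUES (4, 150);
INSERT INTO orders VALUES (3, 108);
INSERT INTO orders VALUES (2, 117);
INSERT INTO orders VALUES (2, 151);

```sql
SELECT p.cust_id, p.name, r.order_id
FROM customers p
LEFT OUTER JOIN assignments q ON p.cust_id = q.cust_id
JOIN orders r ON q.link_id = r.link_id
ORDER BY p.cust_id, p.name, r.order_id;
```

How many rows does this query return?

5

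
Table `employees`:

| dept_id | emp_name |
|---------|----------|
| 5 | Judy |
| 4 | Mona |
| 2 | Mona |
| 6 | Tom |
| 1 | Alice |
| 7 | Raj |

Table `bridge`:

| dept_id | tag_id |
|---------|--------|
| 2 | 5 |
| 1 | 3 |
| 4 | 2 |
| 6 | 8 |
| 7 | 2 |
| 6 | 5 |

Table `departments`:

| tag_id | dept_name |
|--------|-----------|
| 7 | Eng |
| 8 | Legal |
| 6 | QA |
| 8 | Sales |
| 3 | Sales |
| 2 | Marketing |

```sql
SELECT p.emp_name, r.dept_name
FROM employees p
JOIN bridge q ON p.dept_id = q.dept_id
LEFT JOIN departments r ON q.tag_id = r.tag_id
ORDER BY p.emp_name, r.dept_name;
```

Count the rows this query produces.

Joins associate left-to-right: employees INNER JOIN bridge on dept_id gives 6 intermediate row(s).
Then LEFT JOIN `departments r` on tag_id: each of those 6 rows is kept; rows whose q.tag_id has no match in r get NULL for r's columns.
Result: 7 row(s).

7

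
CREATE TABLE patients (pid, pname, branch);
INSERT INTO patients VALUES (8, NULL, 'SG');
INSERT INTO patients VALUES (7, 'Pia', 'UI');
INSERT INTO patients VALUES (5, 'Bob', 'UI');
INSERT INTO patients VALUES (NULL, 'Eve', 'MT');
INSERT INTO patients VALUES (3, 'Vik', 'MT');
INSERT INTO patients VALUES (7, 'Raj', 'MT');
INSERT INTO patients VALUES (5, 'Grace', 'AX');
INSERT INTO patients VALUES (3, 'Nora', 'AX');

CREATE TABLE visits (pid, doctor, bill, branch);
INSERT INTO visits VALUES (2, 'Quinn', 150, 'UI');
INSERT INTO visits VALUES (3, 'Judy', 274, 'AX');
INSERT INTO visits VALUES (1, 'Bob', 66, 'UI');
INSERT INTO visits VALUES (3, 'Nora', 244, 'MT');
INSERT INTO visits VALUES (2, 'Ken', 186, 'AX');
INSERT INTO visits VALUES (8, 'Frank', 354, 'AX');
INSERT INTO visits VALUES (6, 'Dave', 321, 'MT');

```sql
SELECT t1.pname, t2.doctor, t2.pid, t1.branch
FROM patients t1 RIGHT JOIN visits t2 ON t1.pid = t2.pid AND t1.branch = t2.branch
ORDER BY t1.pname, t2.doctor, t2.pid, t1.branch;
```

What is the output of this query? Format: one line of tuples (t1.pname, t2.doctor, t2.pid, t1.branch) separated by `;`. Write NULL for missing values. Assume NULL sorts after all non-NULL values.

(Nora, Judy, 3, AX); (Vik, Nora, 3, MT); (NULL, Bob, 1, NULL); (NULL, Dave, 6, NULL); (NULL, Frank, 8, NULL); (NULL, Ken, 2, NULL); (NULL, Quinn, 2, NULL)

RIGHT JOIN keeps every row from `visits`; unmatched rows get NULL for `patients`'s columns.
Matching on t1.pid = t2.pid AND t1.branch = t2.branch. A NULL in a compared column never satisfies the condition.
- t1[0] pid=8, branch=SG → no match.
- t1[1] pid=7, branch=UI → no match.
- t1[2] pid=5, branch=UI → no match.
- t1[3] pid=NULL, branch=MT → no match.
- t1[4] pid=3, branch=MT → 1 match(es) in t2 → 1 row(s).
- t1[5] pid=7, branch=MT → no match.
- t1[6] pid=5, branch=AX → no match.
- t1[7] pid=3, branch=AX → 1 match(es) in t2 → 1 row(s).
- plus 5 unmatched t2 row(s), each kept with NULL t1 columns.
After projecting and ordering:
t1.pname | t2.doctor | t2.pid | t1.branch
Nora | Judy | 3 | AX
Vik | Nora | 3 | MT
NULL | Bob | 1 | NULL
NULL | Dave | 6 | NULL
NULL | Frank | 8 | NULL
NULL | Ken | 2 | NULL
NULL | Quinn | 2 | NULL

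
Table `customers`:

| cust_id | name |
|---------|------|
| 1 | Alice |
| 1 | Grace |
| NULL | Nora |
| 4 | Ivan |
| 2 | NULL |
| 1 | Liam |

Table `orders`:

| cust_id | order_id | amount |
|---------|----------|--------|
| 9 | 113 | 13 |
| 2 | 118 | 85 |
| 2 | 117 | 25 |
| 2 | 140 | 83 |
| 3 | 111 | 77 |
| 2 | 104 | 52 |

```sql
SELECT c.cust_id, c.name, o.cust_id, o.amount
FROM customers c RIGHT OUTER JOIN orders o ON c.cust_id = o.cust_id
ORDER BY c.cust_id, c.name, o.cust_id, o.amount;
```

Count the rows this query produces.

6

RIGHT JOIN keeps every row from `orders`; unmatched rows get NULL for `customers`'s columns.
Matching on c.cust_id = o.cust_id. A NULL in a compared column never satisfies the condition.
Matched pairs: 4; unmatched o rows kept: 2.
Total: 4 matched + 2 padded = 6 rows.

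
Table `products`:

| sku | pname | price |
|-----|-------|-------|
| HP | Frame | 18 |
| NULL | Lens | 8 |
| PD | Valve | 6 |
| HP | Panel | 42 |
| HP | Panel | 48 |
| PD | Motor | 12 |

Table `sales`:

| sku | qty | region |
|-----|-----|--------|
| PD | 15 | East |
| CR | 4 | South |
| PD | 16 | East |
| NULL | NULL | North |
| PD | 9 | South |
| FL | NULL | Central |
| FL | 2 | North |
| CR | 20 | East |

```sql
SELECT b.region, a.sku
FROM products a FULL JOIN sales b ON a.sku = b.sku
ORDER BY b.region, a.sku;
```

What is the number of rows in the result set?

15

FULL OUTER JOIN keeps every row from both sides; unmatched rows get NULL for the other side's columns.
Matching on a.sku = b.sku. A NULL in a compared column never satisfies the condition.
Matched pairs: 6; unmatched a rows kept: 4; unmatched b rows kept: 5.
Total: 6 matched + 9 padded = 15 rows.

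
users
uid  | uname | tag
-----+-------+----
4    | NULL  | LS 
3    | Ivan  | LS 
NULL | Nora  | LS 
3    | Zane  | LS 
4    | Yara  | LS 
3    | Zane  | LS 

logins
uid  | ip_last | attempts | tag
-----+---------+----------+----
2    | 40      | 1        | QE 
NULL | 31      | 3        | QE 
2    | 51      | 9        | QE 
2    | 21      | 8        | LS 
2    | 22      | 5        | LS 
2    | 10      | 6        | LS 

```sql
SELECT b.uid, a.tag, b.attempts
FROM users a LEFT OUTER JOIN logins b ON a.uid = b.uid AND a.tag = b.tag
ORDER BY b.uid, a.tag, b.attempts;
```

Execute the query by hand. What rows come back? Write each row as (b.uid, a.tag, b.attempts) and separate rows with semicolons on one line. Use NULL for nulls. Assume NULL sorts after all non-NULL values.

LEFT JOIN keeps every row from `users`; unmatched rows get NULL for `logins`'s columns.
Matching on a.uid = b.uid AND a.tag = b.tag. A NULL in a compared column never satisfies the condition.
- a row (uid=4, tag=LS): no match → kept, b columns NULL.
- a row (uid=3, tag=LS): no match → kept, b columns NULL.
- a row (uid=NULL, tag=LS): no match → kept, b columns NULL.
- a row (uid=3, tag=LS): no match → kept, b columns NULL.
- a row (uid=4, tag=LS): no match → kept, b columns NULL.
- a row (uid=3, tag=LS): no match → kept, b columns NULL.
After projecting and ordering:
b.uid | a.tag | b.attempts
NULL | LS | NULL
NULL | LS | NULL
NULL | LS | NULL
NULL | LS | NULL
NULL | LS | NULL
NULL | LS | NULL

(NULL, LS, NULL); (NULL, LS, NULL); (NULL, LS, NULL); (NULL, LS, NULL); (NULL, LS, NULL); (NULL, LS, NULL)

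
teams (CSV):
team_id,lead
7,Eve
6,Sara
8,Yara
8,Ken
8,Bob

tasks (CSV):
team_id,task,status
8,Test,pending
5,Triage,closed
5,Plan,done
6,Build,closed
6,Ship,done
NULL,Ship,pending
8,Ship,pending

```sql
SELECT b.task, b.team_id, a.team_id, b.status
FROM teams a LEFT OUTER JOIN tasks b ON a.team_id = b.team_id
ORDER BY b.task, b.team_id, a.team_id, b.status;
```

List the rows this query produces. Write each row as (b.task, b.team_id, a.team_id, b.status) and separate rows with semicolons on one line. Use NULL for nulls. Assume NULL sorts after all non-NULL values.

LEFT JOIN keeps every row from `teams`; unmatched rows get NULL for `tasks`'s columns.
Matching on a.team_id = b.team_id. A NULL in a compared column never satisfies the condition.
- a[0] team_id=7 → no match; kept with NULLs on the b side.
- a[1] team_id=6 → 2 match(es) in b → 2 row(s).
- a[2] team_id=8 → 2 match(es) in b → 2 row(s).
- a[3] team_id=8 → 2 match(es) in b → 2 row(s).
- a[4] team_id=8 → 2 match(es) in b → 2 row(s).
After projecting and ordering:
b.task | b.team_id | a.team_id | b.status
Build | 6 | 6 | closed
Ship | 6 | 6 | done
Ship | 8 | 8 | pending
Ship | 8 | 8 | pending
Ship | 8 | 8 | pending
Test | 8 | 8 | pending
Test | 8 | 8 | pending
Test | 8 | 8 | pending
NULL | NULL | 7 | NULL

(Build, 6, 6, closed); (Ship, 6, 6, done); (Ship, 8, 8, pending); (Ship, 8, 8, pending); (Ship, 8, 8, pending); (Test, 8, 8, pending); (Test, 8, 8, pending); (Test, 8, 8, pending); (NULL, NULL, 7, NULL)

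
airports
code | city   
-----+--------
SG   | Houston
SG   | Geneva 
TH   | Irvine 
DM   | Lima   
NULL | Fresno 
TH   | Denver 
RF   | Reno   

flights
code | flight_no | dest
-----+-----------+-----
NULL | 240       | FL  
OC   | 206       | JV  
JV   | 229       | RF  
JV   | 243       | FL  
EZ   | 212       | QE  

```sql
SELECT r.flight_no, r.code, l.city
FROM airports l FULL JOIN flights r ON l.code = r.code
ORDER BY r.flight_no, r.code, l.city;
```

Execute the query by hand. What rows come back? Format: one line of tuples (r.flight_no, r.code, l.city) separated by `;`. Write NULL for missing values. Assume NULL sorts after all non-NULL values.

FULL OUTER JOIN keeps every row from both sides; unmatched rows get NULL for the other side's columns.
Matching on l.code = r.code. A NULL in a compared column never satisfies the condition.
- l (code=SG) has no partner → padded with NULL.
- l (code=SG) has no partner → padded with NULL.
- l (code=TH) has no partner → padded with NULL.
- l (code=DM) has no partner → padded with NULL.
- l (code=NULL) has no partner → padded with NULL.
- l (code=TH) has no partner → padded with NULL.
- l (code=RF) has no partner → padded with NULL.
- 5 r row(s) had no l match → kept, l columns NULL.

(206, OC, NULL); (212, EZ, NULL); (229, JV, NULL); (240, NULL, NULL); (243, JV, NULL); (NULL, NULL, Denver); (NULL, NULL, Fresno); (NULL, NULL, Geneva); (NULL, NULL, Houston); (NULL, NULL, Irvine); (NULL, NULL, Lima); (NULL, NULL, Reno)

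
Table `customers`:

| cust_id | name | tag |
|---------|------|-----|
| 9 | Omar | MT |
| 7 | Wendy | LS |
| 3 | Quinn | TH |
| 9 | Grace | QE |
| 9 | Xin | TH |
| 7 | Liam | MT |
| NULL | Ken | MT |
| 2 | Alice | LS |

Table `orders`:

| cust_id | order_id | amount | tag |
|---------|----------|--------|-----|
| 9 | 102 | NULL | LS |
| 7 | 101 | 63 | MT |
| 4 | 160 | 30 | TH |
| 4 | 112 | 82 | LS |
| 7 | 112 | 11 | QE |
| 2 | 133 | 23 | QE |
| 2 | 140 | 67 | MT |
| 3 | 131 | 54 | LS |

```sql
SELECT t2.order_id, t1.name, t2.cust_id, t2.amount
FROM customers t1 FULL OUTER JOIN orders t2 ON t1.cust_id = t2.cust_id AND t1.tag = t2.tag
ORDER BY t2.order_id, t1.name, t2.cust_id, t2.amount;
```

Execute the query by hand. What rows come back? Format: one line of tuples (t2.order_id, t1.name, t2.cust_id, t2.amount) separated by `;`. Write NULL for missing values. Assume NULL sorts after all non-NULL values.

(101, Liam, 7, 63); (102, NULL, 9, NULL); (112, NULL, 4, 82); (112, NULL, 7, 11); (131, NULL, 3, 54); (133, NULL, 2, 23); (140, NULL, 2, 67); (160, NULL, 4, 30); (NULL, Alice, NULL, NULL); (NULL, Grace, NULL, NULL); (NULL, Ken, NULL, NULL); (NULL, Omar, NULL, NULL); (NULL, Quinn, NULL, NULL); (NULL, Wendy, NULL, NULL); (NULL, Xin, NULL, NULL)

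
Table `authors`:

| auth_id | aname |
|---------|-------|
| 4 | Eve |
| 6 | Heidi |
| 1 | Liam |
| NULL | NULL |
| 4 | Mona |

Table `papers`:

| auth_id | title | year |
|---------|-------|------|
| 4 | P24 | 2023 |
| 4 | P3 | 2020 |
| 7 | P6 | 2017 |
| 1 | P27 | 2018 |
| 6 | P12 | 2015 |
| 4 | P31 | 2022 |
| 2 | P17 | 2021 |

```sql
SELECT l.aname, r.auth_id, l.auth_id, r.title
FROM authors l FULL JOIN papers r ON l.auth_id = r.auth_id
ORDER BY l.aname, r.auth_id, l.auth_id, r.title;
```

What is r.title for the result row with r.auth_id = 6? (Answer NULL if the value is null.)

FULL OUTER JOIN keeps every row from both sides; unmatched rows get NULL for the other side's columns.
Matching on l.auth_id = r.auth_id. A NULL in a compared column never satisfies the condition.
- auth_id=4: 3 matching r row(s), so 3 row(s) emitted.
- auth_id=6: 1 matching r row(s), so 1 row(s) emitted.
- auth_id=1: 1 matching r row(s), so 1 row(s) emitted.
- auth_id=NULL: no r row matches, row kept with r columns NULL.
- auth_id=4: 3 matching r row(s), so 3 row(s) emitted.
- 2 r row(s) had no l match → kept, l columns NULL.

P12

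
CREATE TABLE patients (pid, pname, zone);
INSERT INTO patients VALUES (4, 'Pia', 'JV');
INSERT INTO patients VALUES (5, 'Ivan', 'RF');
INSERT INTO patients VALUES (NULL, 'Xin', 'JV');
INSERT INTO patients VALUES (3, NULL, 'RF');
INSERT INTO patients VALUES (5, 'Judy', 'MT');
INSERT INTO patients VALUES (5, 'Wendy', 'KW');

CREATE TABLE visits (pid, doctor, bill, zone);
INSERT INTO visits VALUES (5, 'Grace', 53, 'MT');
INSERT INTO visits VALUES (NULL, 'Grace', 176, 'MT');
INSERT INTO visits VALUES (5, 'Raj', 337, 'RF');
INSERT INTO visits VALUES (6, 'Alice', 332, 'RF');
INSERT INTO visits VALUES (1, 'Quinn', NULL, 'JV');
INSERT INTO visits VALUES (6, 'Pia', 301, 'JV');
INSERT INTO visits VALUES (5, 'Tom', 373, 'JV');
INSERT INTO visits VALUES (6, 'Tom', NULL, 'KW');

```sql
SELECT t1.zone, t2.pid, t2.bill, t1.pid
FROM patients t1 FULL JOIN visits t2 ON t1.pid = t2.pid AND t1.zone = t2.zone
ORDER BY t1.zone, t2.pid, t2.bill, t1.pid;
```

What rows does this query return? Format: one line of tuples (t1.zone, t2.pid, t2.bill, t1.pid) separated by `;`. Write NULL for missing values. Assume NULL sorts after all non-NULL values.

(JV, NULL, NULL, 4); (JV, NULL, NULL, NULL); (KW, NULL, NULL, 5); (MT, 5, 53, 5); (RF, 5, 337, 5); (RF, NULL, NULL, 3); (NULL, 1, NULL, NULL); (NULL, 5, 373, NULL); (NULL, 6, 301, NULL); (NULL, 6, 332, NULL); (NULL, 6, NULL, NULL); (NULL, NULL, 176, NULL)

FULL OUTER JOIN keeps every row from both sides; unmatched rows get NULL for the other side's columns.
Matching on t1.pid = t2.pid AND t1.zone = t2.zone. A NULL in a compared column never satisfies the condition.
Matched pairs: 2; unmatched t1 rows kept: 4; unmatched t2 rows kept: 6.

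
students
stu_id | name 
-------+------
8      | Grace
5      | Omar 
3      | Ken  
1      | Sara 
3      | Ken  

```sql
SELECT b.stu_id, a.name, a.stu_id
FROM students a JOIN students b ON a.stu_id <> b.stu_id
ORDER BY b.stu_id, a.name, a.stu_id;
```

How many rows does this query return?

INNER JOIN keeps only pairs where the ON condition holds.
Matching on a.stu_id <> b.stu_id.
Matched pairs: 18.
Total: 18 rows.

18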